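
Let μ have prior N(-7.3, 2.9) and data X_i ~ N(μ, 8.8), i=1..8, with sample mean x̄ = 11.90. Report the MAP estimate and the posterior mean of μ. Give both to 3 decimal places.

Posterior for μ is Normal. Precision-weighted mean: (1/2.9·-7.3 + 8/8.8·11.90) / (1/2.9 + 8/8.8) = 6.620.
A Normal posterior is symmetric, so mode = mean.

MAP = 6.620; posterior mean = 6.620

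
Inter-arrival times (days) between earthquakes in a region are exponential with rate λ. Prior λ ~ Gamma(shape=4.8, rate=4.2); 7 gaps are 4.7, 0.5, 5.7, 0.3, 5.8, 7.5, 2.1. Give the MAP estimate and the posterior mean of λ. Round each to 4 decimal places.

Σ times = 26.6. Posterior: Gamma(shape = 4.8+7 = 11.8, rate = 4.2+26.6 = 30.8).
Mode = (α−1)/β = 10.8/30.8 = 0.3506.
Mean = α/β = 11.8/30.8 = 0.3831.
The posterior is right-skewed, so the mean exceeds the mode.

MAP = 0.3506, posterior mean = 0.3831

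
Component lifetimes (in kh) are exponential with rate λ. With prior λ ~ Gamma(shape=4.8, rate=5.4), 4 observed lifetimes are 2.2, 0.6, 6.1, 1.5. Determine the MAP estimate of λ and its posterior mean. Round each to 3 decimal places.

MAP = 0.494, posterior mean = 0.557

Σ times = 10.4. Posterior: Gamma(shape = 4.8+4 = 8.8, rate = 5.4+10.4 = 15.8).
Mode = (α−1)/β = 7.8/15.8 = 0.494.
Mean = α/β = 8.8/15.8 = 0.557.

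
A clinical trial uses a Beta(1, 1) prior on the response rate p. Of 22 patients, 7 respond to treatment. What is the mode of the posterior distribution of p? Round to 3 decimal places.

Posterior: Beta(1+7, 1+15) = Beta(8, 16).
Mode = (8−1)/(8+16−2) = 7/22 = 0.318.
Mean = 8/(8+16) = 8/24 = 0.333.
This is the posterior mode — the MAP estimate.

0.318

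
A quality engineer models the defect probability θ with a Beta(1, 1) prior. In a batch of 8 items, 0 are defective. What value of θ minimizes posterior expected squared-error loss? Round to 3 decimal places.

Posterior: Beta(1+0, 1+8) = Beta(1, 9).
Since α = 1 ≤ 1 and β > 1, the Beta density is monotone decreasing on [0,1]; the mode is at 0.
Mean = 1/(1+9) = 0.100.
Squared-error loss ⇒ the optimal estimator is the posterior mean.

0.100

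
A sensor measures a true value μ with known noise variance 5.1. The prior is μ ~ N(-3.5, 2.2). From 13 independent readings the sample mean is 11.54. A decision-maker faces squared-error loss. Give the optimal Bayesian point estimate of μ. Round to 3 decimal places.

9.264

Posterior for μ is Normal. Precision-weighted mean: (1/2.2·-3.5 + 13/5.1·11.54) / (1/2.2 + 13/5.1) = 9.264.
A Normal posterior is symmetric, so mode = mean.
Squared-error loss ⇒ the optimal estimator is the posterior mean.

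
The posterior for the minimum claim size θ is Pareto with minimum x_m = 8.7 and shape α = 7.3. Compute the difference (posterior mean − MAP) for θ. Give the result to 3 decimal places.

1.381

The Pareto density is strictly decreasing on [x_m, ∞), so the mode is x_m = 8.700.
Mean = α·x_m/(α−1) = 7.3·8.7/6.3 = 10.081.
Difference = 10.081 − 8.700 = 1.381.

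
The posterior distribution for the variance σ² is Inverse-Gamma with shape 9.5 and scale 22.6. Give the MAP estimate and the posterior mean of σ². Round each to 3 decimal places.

Mode = β/(α+1) = 22.6/10.5 = 2.152.
Mean = β/(α−1) = 22.6/8.5 = 2.659.

MAP = 2.152, posterior mean = 2.659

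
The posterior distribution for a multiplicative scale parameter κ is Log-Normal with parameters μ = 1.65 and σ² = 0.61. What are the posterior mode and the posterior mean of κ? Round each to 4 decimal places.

Mode = exp(μ − σ²) = exp(1.04) = 2.8292.
Mean = exp(μ + σ²/2) = exp(1.955) = 7.0639.

MAP: 2.8292. Posterior mean: 7.0639.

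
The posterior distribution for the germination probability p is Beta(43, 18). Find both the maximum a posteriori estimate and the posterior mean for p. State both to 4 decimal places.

Mode = (43−1)/(43+18−2) = 42/59 = 0.7119.
Mean = 43/(43+18) = 43/61 = 0.7049.

MAP: 0.7119. Posterior mean: 0.7049.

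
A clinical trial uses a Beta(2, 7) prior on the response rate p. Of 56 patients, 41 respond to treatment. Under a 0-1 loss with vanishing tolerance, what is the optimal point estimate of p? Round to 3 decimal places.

Posterior: Beta(2+41, 7+15) = Beta(43, 22).
Mode = (43−1)/(43+22−2) = 42/63 = 0.667.
Mean = 43/(43+22) = 43/65 = 0.662.
This is the posterior mode — the MAP estimate.

0.667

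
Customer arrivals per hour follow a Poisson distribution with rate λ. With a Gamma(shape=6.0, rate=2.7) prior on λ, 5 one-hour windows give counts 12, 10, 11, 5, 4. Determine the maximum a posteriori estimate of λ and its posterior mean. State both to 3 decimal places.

MAP = 6.104, posterior mean = 6.234

Σ counts = 42. Posterior: Gamma(shape = 6.0+42 = 48.0, rate = 2.7+5 = 7.7).
Mode = (α−1)/β = 47.0/7.7 = 6.104.
Mean = α/β = 48.0/7.7 = 6.234.
The posterior is right-skewed, so the mean exceeds the mode.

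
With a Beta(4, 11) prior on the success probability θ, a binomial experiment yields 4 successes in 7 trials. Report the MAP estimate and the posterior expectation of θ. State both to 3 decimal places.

θ_MAP = 0.350, E[θ|data] = 0.364

Posterior: Beta(4+4, 11+3) = Beta(8, 14).
Mode = (8−1)/(8+14−2) = 7/20 = 0.350.
Mean = 8/(8+14) = 8/22 = 0.364.
Right-skewed posterior ⇒ mode < mean.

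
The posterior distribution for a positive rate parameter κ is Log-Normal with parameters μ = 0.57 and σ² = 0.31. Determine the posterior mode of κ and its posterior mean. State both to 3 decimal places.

κ_MAP = 1.297, E[κ|data] = 2.065

Mode = exp(μ − σ²) = exp(0.26) = 1.297.
Mean = exp(μ + σ²/2) = exp(0.725) = 2.065.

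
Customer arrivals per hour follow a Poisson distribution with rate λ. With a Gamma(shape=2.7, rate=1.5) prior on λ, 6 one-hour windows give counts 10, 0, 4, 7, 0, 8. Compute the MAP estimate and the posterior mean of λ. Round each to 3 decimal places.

MAP = 4.093; posterior mean = 4.227

Σ counts = 29. Posterior: Gamma(shape = 2.7+29 = 31.7, rate = 1.5+6 = 7.5).
Mode = (α−1)/β = 30.7/7.5 = 4.093.
Mean = α/β = 31.7/7.5 = 4.227.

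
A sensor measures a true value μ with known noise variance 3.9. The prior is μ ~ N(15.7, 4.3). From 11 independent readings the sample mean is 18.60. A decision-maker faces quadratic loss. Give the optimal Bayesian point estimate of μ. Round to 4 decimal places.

Posterior for μ is Normal. Precision-weighted mean: (1/4.3·15.7 + 11/3.9·18.60) / (1/4.3 + 11/3.9) = 18.3791.
A Normal posterior is symmetric, so mode = mean.
Quadratic loss ⇒ the optimal estimator is the posterior mean.

18.3791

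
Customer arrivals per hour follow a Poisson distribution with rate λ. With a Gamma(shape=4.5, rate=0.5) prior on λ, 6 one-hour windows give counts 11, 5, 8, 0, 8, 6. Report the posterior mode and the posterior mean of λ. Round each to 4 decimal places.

Σ counts = 38. Posterior: Gamma(shape = 4.5+38 = 42.5, rate = 0.5+6 = 6.5).
Mode = (α−1)/β = 41.5/6.5 = 6.3846.
Mean = α/β = 42.5/6.5 = 6.5385.

MAP: 6.3846. Posterior mean: 6.5385.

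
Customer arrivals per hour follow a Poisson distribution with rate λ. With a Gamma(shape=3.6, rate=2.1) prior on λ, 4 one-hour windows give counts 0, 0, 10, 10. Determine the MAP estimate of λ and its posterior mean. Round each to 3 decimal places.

MAP estimate = 3.705, posterior mean = 3.869

Σ counts = 20. Posterior: Gamma(shape = 3.6+20 = 23.6, rate = 2.1+4 = 6.1).
Mode = (α−1)/β = 22.6/6.1 = 3.705.
Mean = α/β = 23.6/6.1 = 3.869.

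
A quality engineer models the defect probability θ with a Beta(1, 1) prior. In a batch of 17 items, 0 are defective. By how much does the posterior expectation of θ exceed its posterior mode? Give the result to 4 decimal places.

Posterior: Beta(1+0, 1+17) = Beta(1, 18).
Since α = 1 ≤ 1 and β > 1, the Beta density is monotone decreasing on [0,1]; the mode is at 0.
Mean = 1/(1+18) = 0.0526.
Difference = 0.0526 − 0.0000 = 0.0526.
Mean > mode: the posterior has a right tail.

0.0526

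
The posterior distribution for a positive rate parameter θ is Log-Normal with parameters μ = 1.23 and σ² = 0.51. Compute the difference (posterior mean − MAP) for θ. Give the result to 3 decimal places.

2.361

Mode = exp(μ − σ²) = exp(0.72) = 2.054.
Mean = exp(μ + σ²/2) = exp(1.485) = 4.415.
Difference = 4.415 − 2.054 = 2.361.
The posterior is right-skewed, so the mean exceeds the mode.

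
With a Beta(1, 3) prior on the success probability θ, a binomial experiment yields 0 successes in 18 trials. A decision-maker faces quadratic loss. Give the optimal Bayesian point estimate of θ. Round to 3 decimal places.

0.045

Posterior: Beta(1+0, 3+18) = Beta(1, 21).
Since α = 1 ≤ 1 and β > 1, the Beta density is monotone decreasing on [0,1]; the mode is at 0.
Mean = 1/(1+21) = 0.045.
Quadratic loss ⇒ the optimal estimator is the posterior mean.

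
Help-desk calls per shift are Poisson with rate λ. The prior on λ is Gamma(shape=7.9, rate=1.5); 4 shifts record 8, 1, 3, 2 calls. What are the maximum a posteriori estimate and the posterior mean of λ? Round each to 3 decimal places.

Σ counts = 14. Posterior: Gamma(shape = 7.9+14 = 21.9, rate = 1.5+4 = 5.5).
Mode = (α−1)/β = 20.9/5.5 = 3.800.
Mean = α/β = 21.9/5.5 = 3.982.
Mean > mode: the posterior has a right tail.

MAP = 3.800, posterior mean = 3.982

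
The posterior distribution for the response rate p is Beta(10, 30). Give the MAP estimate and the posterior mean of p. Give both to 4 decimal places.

MAP estimate = 0.2368, posterior mean = 0.2500

Mode = (10−1)/(10+30−2) = 9/38 = 0.2368.
Mean = 10/(10+30) = 10/40 = 0.2500.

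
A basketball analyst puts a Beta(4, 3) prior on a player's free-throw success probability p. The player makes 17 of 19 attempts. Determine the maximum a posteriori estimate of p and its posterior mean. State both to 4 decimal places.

Posterior: Beta(4+17, 3+2) = Beta(21, 5).
Mode = (21−1)/(21+5−2) = 20/24 = 0.8333.
Mean = 21/(21+5) = 21/26 = 0.8077.

maximum a posteriori estimate = 0.8333, posterior mean = 0.8077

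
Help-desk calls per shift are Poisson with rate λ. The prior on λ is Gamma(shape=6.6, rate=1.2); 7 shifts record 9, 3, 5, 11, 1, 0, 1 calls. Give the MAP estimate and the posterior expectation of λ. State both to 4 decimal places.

MAP estimate = 4.3415, posterior expectation = 4.4634

Σ counts = 30. Posterior: Gamma(shape = 6.6+30 = 36.6, rate = 1.2+7 = 8.2).
Mode = (α−1)/β = 35.6/8.2 = 4.3415.
Mean = α/β = 36.6/8.2 = 4.4634.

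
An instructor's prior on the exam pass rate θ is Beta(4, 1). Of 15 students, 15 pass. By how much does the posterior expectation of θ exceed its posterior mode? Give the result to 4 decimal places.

-0.0500

Posterior: Beta(4+15, 1+0) = Beta(19, 1).
Since β = 1 ≤ 1 and α > 1, the Beta density is monotone increasing on [0,1]; the mode is at 1.
Mean = 19/(19+1) = 0.9500.
Difference = 0.9500 − 1.0000 = -0.0500.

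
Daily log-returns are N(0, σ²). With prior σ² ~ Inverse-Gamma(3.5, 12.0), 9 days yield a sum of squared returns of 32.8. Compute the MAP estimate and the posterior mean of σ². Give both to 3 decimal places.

Posterior: Inverse-Gamma(shape = 3.5+9/2 = 8.0, scale = 12.0+32.8/2 = 28.4).
Mode = β/(α+1) = 28.4/9.0 = 3.156.
Mean = β/(α−1) = 28.4/7.0 = 4.057.
Mean > mode: the posterior has a right tail.

σ²_MAP = 3.156, E[σ²|data] = 4.057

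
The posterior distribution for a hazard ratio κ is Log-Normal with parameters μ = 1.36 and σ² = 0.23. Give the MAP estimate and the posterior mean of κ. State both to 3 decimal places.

Mode = exp(μ − σ²) = exp(1.13) = 3.096.
Mean = exp(μ + σ²/2) = exp(1.475) = 4.371.

MAP = 3.096, posterior mean = 4.371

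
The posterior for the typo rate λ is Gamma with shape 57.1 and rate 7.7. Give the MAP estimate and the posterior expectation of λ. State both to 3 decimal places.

MAP estimate = 7.286, posterior expectation = 7.416

Mode = (α−1)/β = 56.1/7.7 = 7.286.
Mean = α/β = 57.1/7.7 = 7.416.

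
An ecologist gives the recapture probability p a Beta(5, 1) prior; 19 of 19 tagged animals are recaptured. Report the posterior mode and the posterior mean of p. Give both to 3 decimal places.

p_MAP = 1.000, E[p|data] = 0.960

Posterior: Beta(5+19, 1+0) = Beta(24, 1).
Since β = 1 ≤ 1 and α > 1, the Beta density is monotone increasing on [0,1]; the mode is at 1.
Mean = 24/(24+1) = 0.960.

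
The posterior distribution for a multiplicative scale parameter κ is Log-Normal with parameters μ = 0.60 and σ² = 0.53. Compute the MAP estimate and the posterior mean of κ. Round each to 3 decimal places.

Mode = exp(μ − σ²) = exp(0.07) = 1.073.
Mean = exp(μ + σ²/2) = exp(0.865) = 2.375.

MAP = 1.073; posterior mean = 2.375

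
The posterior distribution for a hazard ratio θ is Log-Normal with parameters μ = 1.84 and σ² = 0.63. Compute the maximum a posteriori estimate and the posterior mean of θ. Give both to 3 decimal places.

Mode = exp(μ − σ²) = exp(1.21) = 3.353.
Mean = exp(μ + σ²/2) = exp(2.155) = 8.628.

maximum a posteriori estimate = 3.353, posterior mean = 8.628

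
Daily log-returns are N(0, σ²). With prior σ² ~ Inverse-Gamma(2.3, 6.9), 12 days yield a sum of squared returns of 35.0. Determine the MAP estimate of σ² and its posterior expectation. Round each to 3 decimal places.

MAP estimate = 2.624, posterior expectation = 3.342

Posterior: Inverse-Gamma(shape = 2.3+12/2 = 8.3, scale = 6.9+35.0/2 = 24.4).
Mode = β/(α+1) = 24.4/9.3 = 2.624.
Mean = β/(α−1) = 24.4/7.3 = 3.342.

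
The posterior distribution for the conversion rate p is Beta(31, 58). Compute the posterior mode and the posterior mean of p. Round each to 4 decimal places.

MAP = 0.3448; posterior mean = 0.3483

Mode = (31−1)/(31+58−2) = 30/87 = 0.3448.
Mean = 31/(31+58) = 31/89 = 0.3483.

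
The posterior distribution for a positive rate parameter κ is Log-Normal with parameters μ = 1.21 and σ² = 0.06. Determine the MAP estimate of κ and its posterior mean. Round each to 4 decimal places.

MAP = 3.1582; posterior mean = 3.4556

Mode = exp(μ − σ²) = exp(1.15) = 3.1582.
Mean = exp(μ + σ²/2) = exp(1.240) = 3.4556.
The mean is pulled above the mode by the posterior's right skew.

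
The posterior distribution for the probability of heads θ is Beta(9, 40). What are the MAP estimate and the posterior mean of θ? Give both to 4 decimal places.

MAP = 0.1702; posterior mean = 0.1837

Mode = (9−1)/(9+40−2) = 8/47 = 0.1702.
Mean = 9/(9+40) = 9/49 = 0.1837.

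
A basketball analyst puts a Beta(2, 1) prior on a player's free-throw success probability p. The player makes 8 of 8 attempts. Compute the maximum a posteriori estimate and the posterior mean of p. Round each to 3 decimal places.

Posterior: Beta(2+8, 1+0) = Beta(10, 1).
Since β = 1 ≤ 1 and α > 1, the Beta density is monotone increasing on [0,1]; the mode is at 1.
Mean = 10/(10+1) = 0.909.

MAP = 1.000, posterior mean = 0.909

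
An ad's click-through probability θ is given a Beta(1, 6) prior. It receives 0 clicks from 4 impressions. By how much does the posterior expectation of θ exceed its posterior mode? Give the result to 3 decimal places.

Posterior: Beta(1+0, 6+4) = Beta(1, 10).
Since α = 1 ≤ 1 and β > 1, the Beta density is monotone decreasing on [0,1]; the mode is at 0.
Mean = 1/(1+10) = 0.091.
Difference = 0.091 − 0.000 = 0.091.
The posterior is right-skewed, so the mean exceeds the mode.

0.091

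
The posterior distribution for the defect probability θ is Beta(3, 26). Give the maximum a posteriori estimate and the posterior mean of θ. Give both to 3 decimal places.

MAP: 0.074. Posterior mean: 0.103.

Mode = (3−1)/(3+26−2) = 2/27 = 0.074.
Mean = 3/(3+26) = 3/29 = 0.103.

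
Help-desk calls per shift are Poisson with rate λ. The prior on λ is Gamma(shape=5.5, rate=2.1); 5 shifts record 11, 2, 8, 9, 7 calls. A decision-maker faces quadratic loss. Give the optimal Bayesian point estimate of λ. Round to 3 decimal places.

5.986

Σ counts = 37. Posterior: Gamma(shape = 5.5+37 = 42.5, rate = 2.1+5 = 7.1).
Mode = (α−1)/β = 41.5/7.1 = 5.845.
Mean = α/β = 42.5/7.1 = 5.986.
Quadratic loss ⇒ the optimal estimator is the posterior mean.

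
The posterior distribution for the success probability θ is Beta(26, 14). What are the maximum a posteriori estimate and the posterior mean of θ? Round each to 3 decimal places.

Mode = (26−1)/(26+14−2) = 25/38 = 0.658.
Mean = 26/(26+14) = 26/40 = 0.650.

θ_MAP = 0.658, E[θ|data] = 0.650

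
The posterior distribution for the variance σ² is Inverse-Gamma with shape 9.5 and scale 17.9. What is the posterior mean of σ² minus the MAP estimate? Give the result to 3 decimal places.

Mode = β/(α+1) = 17.9/10.5 = 1.705.
Mean = β/(α−1) = 17.9/8.5 = 2.106.
Difference = 2.106 − 1.705 = 0.401.
The mean is pulled above the mode by the posterior's right skew.

0.401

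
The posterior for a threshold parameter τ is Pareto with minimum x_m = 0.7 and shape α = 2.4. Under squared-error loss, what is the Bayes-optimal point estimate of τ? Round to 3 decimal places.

1.200

The Pareto density is strictly decreasing on [x_m, ∞), so the mode is x_m = 0.700.
Mean = α·x_m/(α−1) = 2.4·0.7/1.4 = 1.200.
Squared-error loss ⇒ the optimal estimator is the posterior mean.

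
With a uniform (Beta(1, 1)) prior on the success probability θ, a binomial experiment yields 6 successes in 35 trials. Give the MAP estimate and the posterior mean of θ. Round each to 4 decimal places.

θ_MAP = 0.1714, E[θ|data] = 0.1892

Posterior: Beta(1+6, 1+29) = Beta(7, 30).
Mode = (7−1)/(7+30−2) = 6/35 = 0.1714.
Mean = 7/(7+30) = 7/37 = 0.1892.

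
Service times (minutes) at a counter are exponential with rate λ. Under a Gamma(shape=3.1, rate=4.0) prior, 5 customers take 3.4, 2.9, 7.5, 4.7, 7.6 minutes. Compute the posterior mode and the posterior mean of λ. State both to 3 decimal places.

MAP = 0.236, posterior mean = 0.269

Σ times = 26.1. Posterior: Gamma(shape = 3.1+5 = 8.1, rate = 4.0+26.1 = 30.1).
Mode = (α−1)/β = 7.1/30.1 = 0.236.
Mean = α/β = 8.1/30.1 = 0.269.
Right-skewed posterior ⇒ mode < mean.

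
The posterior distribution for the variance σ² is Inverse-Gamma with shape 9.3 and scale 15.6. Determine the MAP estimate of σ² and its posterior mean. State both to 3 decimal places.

MAP = 1.515; posterior mean = 1.880

Mode = β/(α+1) = 15.6/10.3 = 1.515.
Mean = β/(α−1) = 15.6/8.3 = 1.880.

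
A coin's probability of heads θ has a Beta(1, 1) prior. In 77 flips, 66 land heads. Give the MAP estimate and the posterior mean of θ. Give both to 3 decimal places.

MAP estimate = 0.857, posterior mean = 0.848

Posterior: Beta(1+66, 1+11) = Beta(67, 12).
Mode = (67−1)/(67+12−2) = 66/77 = 0.857.
With a flat prior the MAP equals the MLE, 66/77.
Mean = 67/(67+12) = 67/79 = 0.848.
Mode > mean: the posterior has a left tail.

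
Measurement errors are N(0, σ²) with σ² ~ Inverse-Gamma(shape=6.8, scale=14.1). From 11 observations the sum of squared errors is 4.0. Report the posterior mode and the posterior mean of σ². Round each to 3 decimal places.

posterior mode = 1.211, posterior mean = 1.425

Posterior: Inverse-Gamma(shape = 6.8+11/2 = 12.3, scale = 14.1+4.0/2 = 16.1).
Mode = β/(α+1) = 16.1/13.3 = 1.211.
Mean = β/(α−1) = 16.1/11.3 = 1.425.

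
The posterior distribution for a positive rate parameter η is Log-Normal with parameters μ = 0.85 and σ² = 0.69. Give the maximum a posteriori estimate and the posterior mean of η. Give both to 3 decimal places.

MAP = 1.174; posterior mean = 3.304

Mode = exp(μ − σ²) = exp(0.16) = 1.174.
Mean = exp(μ + σ²/2) = exp(1.195) = 3.304.
The posterior is right-skewed, so the mean exceeds the mode.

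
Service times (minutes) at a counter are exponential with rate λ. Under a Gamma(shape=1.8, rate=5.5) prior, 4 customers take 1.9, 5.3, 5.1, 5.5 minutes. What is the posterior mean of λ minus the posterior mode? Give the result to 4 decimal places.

Σ times = 17.8. Posterior: Gamma(shape = 1.8+4 = 5.8, rate = 5.5+17.8 = 23.3).
Mode = (α−1)/β = 4.8/23.3 = 0.2060.
Mean = α/β = 5.8/23.3 = 0.2489.
Difference = 0.2489 − 0.2060 = 0.0429.
The mean is pulled above the mode by the posterior's right skew.

0.0429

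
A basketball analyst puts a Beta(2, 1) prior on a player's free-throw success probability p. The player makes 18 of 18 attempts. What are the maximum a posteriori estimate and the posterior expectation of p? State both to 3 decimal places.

Posterior: Beta(2+18, 1+0) = Beta(20, 1).
Since β = 1 ≤ 1 and α > 1, the Beta density is monotone increasing on [0,1]; the mode is at 1.
Mean = 20/(20+1) = 0.952.
The mean is pulled below the mode by the posterior's left skew.

p_MAP = 1.000, E[p|data] = 0.952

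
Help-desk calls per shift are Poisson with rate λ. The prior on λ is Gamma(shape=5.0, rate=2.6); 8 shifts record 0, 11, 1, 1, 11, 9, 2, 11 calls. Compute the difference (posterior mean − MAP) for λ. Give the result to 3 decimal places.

Σ counts = 46. Posterior: Gamma(shape = 5.0+46 = 51.0, rate = 2.6+8 = 10.6).
Mode = (α−1)/β = 50.0/10.6 = 4.717.
Mean = α/β = 51.0/10.6 = 4.811.
Difference = 4.811 − 4.717 = 0.094.

0.094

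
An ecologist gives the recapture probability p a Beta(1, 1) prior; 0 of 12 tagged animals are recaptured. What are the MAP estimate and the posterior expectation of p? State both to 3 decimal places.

Posterior: Beta(1+0, 1+12) = Beta(1, 13).
Since α = 1 ≤ 1 and β > 1, the Beta density is monotone decreasing on [0,1]; the mode is at 0.
Mean = 1/(1+13) = 0.071.
Mean > mode: the posterior has a right tail.

p_MAP = 0.000, E[p|data] = 0.071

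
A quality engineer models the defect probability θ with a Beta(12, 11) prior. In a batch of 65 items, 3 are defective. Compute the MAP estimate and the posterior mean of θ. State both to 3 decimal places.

Posterior: Beta(12+3, 11+62) = Beta(15, 73).
Mode = (15−1)/(15+73−2) = 14/86 = 0.163.
Mean = 15/(15+73) = 15/88 = 0.170.
The mean is pulled above the mode by the posterior's right skew.

MAP = 0.163; posterior mean = 0.170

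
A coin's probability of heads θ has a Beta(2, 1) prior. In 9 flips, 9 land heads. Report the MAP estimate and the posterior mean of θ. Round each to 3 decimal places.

MAP: 1.000. Posterior mean: 0.917.

Posterior: Beta(2+9, 1+0) = Beta(11, 1).
Since β = 1 ≤ 1 and α > 1, the Beta density is monotone increasing on [0,1]; the mode is at 1.
Mean = 11/(11+1) = 0.917.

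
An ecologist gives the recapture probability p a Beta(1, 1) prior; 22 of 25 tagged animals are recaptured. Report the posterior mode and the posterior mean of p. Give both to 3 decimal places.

p_MAP = 0.880, E[p|data] = 0.852

Posterior: Beta(1+22, 1+3) = Beta(23, 4).
Mode = (23−1)/(23+4−2) = 22/25 = 0.880.
With a flat prior the MAP equals the MLE, 22/25.
Mean = 23/(23+4) = 23/27 = 0.852.
Left-skewed posterior ⇒ mean < mode.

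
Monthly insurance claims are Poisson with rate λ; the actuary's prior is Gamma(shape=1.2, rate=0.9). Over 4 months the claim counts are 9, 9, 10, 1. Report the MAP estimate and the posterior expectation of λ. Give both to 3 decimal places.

MAP: 5.959. Posterior mean: 6.163.

Σ counts = 29. Posterior: Gamma(shape = 1.2+29 = 30.2, rate = 0.9+4 = 4.9).
Mode = (α−1)/β = 29.2/4.9 = 5.959.
Mean = α/β = 30.2/4.9 = 6.163.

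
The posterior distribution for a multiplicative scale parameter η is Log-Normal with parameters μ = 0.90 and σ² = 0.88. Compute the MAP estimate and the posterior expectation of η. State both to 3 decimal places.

Mode = exp(μ − σ²) = exp(0.02) = 1.020.
Mean = exp(μ + σ²/2) = exp(1.340) = 3.819.
The mean is pulled above the mode by the posterior's right skew.

MAP estimate = 1.020, posterior expectation = 3.819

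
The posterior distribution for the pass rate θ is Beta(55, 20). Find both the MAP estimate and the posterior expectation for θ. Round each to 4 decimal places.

Mode = (55−1)/(55+20−2) = 54/73 = 0.7397.
Mean = 55/(55+20) = 55/75 = 0.7333.
The posterior is left-skewed, so the mode exceeds the mean.

MAP = 0.7397, posterior mean = 0.7333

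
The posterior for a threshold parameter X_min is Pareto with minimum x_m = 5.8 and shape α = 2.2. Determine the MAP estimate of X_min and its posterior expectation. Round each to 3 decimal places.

X_min_MAP = 5.800, E[X_min|data] = 10.633

The Pareto density is strictly decreasing on [x_m, ∞), so the mode is x_m = 5.800.
Mean = α·x_m/(α−1) = 2.2·5.8/1.2 = 10.633.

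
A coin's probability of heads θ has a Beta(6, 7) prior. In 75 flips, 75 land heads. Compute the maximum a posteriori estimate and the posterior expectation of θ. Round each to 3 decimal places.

Posterior: Beta(6+75, 7+0) = Beta(81, 7).
Mode = (81−1)/(81+7−2) = 80/86 = 0.930.
Mean = 81/(81+7) = 81/88 = 0.920.

maximum a posteriori estimate = 0.930, posterior expectation = 0.920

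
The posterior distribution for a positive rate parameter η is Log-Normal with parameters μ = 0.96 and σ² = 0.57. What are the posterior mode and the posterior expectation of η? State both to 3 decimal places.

MAP = 1.477; posterior mean = 3.473

Mode = exp(μ − σ²) = exp(0.39) = 1.477.
Mean = exp(μ + σ²/2) = exp(1.245) = 3.473.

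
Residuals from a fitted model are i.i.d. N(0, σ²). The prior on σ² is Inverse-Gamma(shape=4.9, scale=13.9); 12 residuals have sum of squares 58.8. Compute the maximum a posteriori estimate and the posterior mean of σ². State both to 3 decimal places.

MAP = 3.639, posterior mean = 4.374

Posterior: Inverse-Gamma(shape = 4.9+12/2 = 10.9, scale = 13.9+58.8/2 = 43.3).
Mode = β/(α+1) = 43.3/11.9 = 3.639.
Mean = β/(α−1) = 43.3/9.9 = 4.374.
Mean > mode: the posterior has a right tail.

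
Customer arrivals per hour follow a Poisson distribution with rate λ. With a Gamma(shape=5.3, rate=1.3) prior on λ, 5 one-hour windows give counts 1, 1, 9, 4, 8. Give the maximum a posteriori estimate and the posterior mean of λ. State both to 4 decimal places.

MAP = 4.3333, posterior mean = 4.4921

Σ counts = 23. Posterior: Gamma(shape = 5.3+23 = 28.3, rate = 1.3+5 = 6.3).
Mode = (α−1)/β = 27.3/6.3 = 4.3333.
Mean = α/β = 28.3/6.3 = 4.4921.
The mean is pulled above the mode by the posterior's right skew.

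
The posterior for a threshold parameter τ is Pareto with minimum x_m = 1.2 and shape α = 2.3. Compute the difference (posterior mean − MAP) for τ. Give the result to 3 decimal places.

The Pareto density is strictly decreasing on [x_m, ∞), so the mode is x_m = 1.200.
Mean = α·x_m/(α−1) = 2.3·1.2/1.3 = 2.123.
Difference = 2.123 − 1.200 = 0.923.

0.923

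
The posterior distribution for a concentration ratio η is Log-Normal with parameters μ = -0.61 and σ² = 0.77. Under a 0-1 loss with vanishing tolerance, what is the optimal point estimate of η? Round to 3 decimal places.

Mode = exp(μ − σ²) = exp(-1.38) = 0.252.
Mean = exp(μ + σ²/2) = exp(-0.225) = 0.799.
This is the posterior mode — the MAP estimate.

0.252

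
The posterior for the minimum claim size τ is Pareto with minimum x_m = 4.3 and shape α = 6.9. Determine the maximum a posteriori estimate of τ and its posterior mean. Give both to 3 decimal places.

MAP = 4.300, posterior mean = 5.029

The Pareto density is strictly decreasing on [x_m, ∞), so the mode is x_m = 4.300.
Mean = α·x_m/(α−1) = 6.9·4.3/5.9 = 5.029.
The mean is pulled above the mode by the posterior's right skew.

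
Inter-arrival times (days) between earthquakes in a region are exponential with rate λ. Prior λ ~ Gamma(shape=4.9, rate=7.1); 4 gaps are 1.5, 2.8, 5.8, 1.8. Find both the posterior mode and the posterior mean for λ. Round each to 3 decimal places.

Σ times = 11.9. Posterior: Gamma(shape = 4.9+4 = 8.9, rate = 7.1+11.9 = 19.0).
Mode = (α−1)/β = 7.9/19.0 = 0.416.
Mean = α/β = 8.9/19.0 = 0.468.
Mean > mode: the posterior has a right tail.

λ_MAP = 0.416, E[λ|data] = 0.468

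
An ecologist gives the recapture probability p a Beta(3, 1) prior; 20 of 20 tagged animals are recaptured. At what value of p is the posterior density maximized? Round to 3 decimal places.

1.000

Posterior: Beta(3+20, 1+0) = Beta(23, 1).
Since β = 1 ≤ 1 and α > 1, the Beta density is monotone increasing on [0,1]; the mode is at 1.
Mean = 23/(23+1) = 0.958.
This is the posterior mode — the MAP estimate.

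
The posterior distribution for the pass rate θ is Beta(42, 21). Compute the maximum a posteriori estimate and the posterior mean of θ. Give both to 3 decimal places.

maximum a posteriori estimate = 0.672, posterior mean = 0.667

Mode = (42−1)/(42+21−2) = 41/61 = 0.672.
Mean = 42/(42+21) = 42/63 = 0.667.
The mean is pulled below the mode by the posterior's left skew.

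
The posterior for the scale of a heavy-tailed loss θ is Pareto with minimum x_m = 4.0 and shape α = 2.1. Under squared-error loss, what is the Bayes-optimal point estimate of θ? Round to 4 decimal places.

The Pareto density is strictly decreasing on [x_m, ∞), so the mode is x_m = 4.0000.
Mean = α·x_m/(α−1) = 2.1·4.0/1.1 = 7.6364.
Squared-error loss ⇒ the optimal estimator is the posterior mean.

7.6364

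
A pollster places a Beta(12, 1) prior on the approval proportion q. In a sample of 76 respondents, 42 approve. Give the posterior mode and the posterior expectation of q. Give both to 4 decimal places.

MAP: 0.6092. Posterior mean: 0.6067.

Posterior: Beta(12+42, 1+34) = Beta(54, 35).
Mode = (54−1)/(54+35−2) = 53/87 = 0.6092.
Mean = 54/(54+35) = 54/89 = 0.6067.
Left-skewed posterior ⇒ mean < mode.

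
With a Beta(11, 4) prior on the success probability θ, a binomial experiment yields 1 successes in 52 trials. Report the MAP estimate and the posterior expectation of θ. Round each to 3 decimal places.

Posterior: Beta(11+1, 4+51) = Beta(12, 55).
Mode = (12−1)/(12+55−2) = 11/65 = 0.169.
Mean = 12/(12+55) = 12/67 = 0.179.

MAP: 0.169. Posterior mean: 0.179.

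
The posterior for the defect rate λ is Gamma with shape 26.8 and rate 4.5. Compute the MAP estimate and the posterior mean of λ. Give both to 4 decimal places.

MAP = 5.7333; posterior mean = 5.9556

Mode = (α−1)/β = 25.8/4.5 = 5.7333.
Mean = α/β = 26.8/4.5 = 5.9556.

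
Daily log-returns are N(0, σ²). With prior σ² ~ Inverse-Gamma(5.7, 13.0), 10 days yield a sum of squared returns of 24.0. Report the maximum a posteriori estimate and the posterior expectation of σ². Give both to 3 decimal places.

Posterior: Inverse-Gamma(shape = 5.7+10/2 = 10.7, scale = 13.0+24.0/2 = 25.0).
Mode = β/(α+1) = 25.0/11.7 = 2.137.
Mean = β/(α−1) = 25.0/9.7 = 2.577.
Mean > mode: the posterior has a right tail.

MAP = 2.137; posterior mean = 2.577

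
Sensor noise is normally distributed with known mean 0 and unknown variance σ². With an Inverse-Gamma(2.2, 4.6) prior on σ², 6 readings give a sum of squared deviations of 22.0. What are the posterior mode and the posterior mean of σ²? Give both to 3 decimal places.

Posterior: Inverse-Gamma(shape = 2.2+6/2 = 5.2, scale = 4.6+22.0/2 = 15.6).
Mode = β/(α+1) = 15.6/6.2 = 2.516.
Mean = β/(α−1) = 15.6/4.2 = 3.714.
The mean is pulled above the mode by the posterior's right skew.

MAP = 2.516, posterior mean = 3.714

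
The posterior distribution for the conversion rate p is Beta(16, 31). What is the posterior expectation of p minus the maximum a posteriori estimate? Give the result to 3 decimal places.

0.007

Mode = (16−1)/(16+31−2) = 15/45 = 0.333.
Mean = 16/(16+31) = 16/47 = 0.340.
Difference = 0.340 − 0.333 = 0.007.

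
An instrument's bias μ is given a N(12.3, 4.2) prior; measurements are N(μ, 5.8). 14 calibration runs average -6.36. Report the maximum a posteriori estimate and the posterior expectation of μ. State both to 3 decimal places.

μ_MAP = -4.685, E[μ|data] = -4.685

Posterior for μ is Normal. Precision-weighted mean: (1/4.2·12.3 + 14/5.8·-6.36) / (1/4.2 + 14/5.8) = -4.685.
A Normal posterior is symmetric, so mode = mean.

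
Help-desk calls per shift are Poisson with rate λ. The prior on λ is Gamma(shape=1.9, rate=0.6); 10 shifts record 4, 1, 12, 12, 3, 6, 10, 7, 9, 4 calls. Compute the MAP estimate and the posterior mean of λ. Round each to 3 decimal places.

Σ counts = 68. Posterior: Gamma(shape = 1.9+68 = 69.9, rate = 0.6+10 = 10.6).
Mode = (α−1)/β = 68.9/10.6 = 6.500.
Mean = α/β = 69.9/10.6 = 6.594.
Right-skewed posterior ⇒ mode < mean.

MAP = 6.500; posterior mean = 6.594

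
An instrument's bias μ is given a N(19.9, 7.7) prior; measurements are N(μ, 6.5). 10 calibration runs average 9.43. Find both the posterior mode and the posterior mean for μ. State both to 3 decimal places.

MAP: 10.245. Posterior mean: 10.245.

Posterior for μ is Normal. Precision-weighted mean: (1/7.7·19.9 + 10/6.5·9.43) / (1/7.7 + 10/6.5) = 10.245.
A Normal posterior is symmetric, so mode = mean.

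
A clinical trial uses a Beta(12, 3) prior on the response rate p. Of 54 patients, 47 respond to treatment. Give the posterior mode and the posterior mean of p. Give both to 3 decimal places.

Posterior: Beta(12+47, 3+7) = Beta(59, 10).
Mode = (59−1)/(59+10−2) = 58/67 = 0.866.
Mean = 59/(59+10) = 59/69 = 0.855.

MAP = 0.866, posterior mean = 0.855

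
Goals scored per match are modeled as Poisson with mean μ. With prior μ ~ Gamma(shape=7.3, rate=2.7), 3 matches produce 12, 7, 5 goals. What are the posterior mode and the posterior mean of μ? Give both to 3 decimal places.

MAP = 5.316, posterior mean = 5.491

Σ counts = 24. Posterior: Gamma(shape = 7.3+24 = 31.3, rate = 2.7+3 = 5.7).
Mode = (α−1)/β = 30.3/5.7 = 5.316.
Mean = α/β = 31.3/5.7 = 5.491.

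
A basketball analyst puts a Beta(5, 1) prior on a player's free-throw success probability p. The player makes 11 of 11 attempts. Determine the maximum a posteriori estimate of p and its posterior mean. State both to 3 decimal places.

MAP = 1.000, posterior mean = 0.941

Posterior: Beta(5+11, 1+0) = Beta(16, 1).
Since β = 1 ≤ 1 and α > 1, the Beta density is monotone increasing on [0,1]; the mode is at 1.
Mean = 16/(16+1) = 0.941.
The posterior is left-skewed, so the mode exceeds the mean.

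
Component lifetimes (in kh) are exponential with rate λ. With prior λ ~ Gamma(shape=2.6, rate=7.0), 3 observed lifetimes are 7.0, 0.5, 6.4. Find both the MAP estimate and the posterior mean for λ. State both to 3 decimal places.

MAP = 0.220, posterior mean = 0.268

Σ times = 13.9. Posterior: Gamma(shape = 2.6+3 = 5.6, rate = 7.0+13.9 = 20.9).
Mode = (α−1)/β = 4.6/20.9 = 0.220.
Mean = α/β = 5.6/20.9 = 0.268.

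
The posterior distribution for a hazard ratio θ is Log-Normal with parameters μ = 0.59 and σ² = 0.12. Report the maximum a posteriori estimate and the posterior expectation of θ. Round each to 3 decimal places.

θ_MAP = 1.600, E[θ|data] = 1.916

Mode = exp(μ − σ²) = exp(0.47) = 1.600.
Mean = exp(μ + σ²/2) = exp(0.650) = 1.916.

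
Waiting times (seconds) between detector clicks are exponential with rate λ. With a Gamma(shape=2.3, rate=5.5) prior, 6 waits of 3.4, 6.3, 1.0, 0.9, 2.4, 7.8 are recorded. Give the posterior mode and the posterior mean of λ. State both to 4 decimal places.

MAP = 0.2674, posterior mean = 0.3040

Σ times = 21.8. Posterior: Gamma(shape = 2.3+6 = 8.3, rate = 5.5+21.8 = 27.3).
Mode = (α−1)/β = 7.3/27.3 = 0.2674.
Mean = α/β = 8.3/27.3 = 0.3040.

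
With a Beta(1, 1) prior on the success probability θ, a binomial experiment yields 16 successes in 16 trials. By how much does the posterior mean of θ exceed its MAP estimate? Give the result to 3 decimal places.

-0.056

Posterior: Beta(1+16, 1+0) = Beta(17, 1).
Since β = 1 ≤ 1 and α > 1, the Beta density is monotone increasing on [0,1]; the mode is at 1.
Mean = 17/(17+1) = 0.944.
Difference = 0.944 − 1.000 = -0.056.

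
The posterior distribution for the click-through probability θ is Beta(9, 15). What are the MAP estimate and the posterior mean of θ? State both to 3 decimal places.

Mode = (9−1)/(9+15−2) = 8/22 = 0.364.
Mean = 9/(9+15) = 9/24 = 0.375.
The posterior is right-skewed, so the mean exceeds the mode.

MAP estimate = 0.364, posterior mean = 0.375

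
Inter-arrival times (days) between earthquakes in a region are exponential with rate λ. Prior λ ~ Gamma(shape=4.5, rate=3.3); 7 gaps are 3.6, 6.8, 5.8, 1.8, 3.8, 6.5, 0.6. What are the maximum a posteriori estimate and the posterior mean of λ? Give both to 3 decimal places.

λ_MAP = 0.326, E[λ|data] = 0.357

Σ times = 28.9. Posterior: Gamma(shape = 4.5+7 = 11.5, rate = 3.3+28.9 = 32.2).
Mode = (α−1)/β = 10.5/32.2 = 0.326.
Mean = α/β = 11.5/32.2 = 0.357.
The posterior is right-skewed, so the mean exceeds the mode.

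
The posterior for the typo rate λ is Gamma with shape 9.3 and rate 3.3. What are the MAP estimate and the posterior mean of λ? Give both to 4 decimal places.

Mode = (α−1)/β = 8.3/3.3 = 2.5152.
Mean = α/β = 9.3/3.3 = 2.8182.

MAP: 2.5152. Posterior mean: 2.8182.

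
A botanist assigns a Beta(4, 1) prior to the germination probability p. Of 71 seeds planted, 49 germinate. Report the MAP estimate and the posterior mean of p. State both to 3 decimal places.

Posterior: Beta(4+49, 1+22) = Beta(53, 23).
Mode = (53−1)/(53+23−2) = 52/74 = 0.703.
Mean = 53/(53+23) = 53/76 = 0.697.
The posterior is left-skewed, so the mode exceeds the mean.

p_MAP = 0.703, E[p|data] = 0.697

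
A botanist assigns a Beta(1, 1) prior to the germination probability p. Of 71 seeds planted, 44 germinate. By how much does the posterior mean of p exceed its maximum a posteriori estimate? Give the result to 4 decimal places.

Posterior: Beta(1+44, 1+27) = Beta(45, 28).
Mode = (45−1)/(45+28−2) = 44/71 = 0.6197.
Mean = 45/(45+28) = 45/73 = 0.6164.
Difference = 0.6164 − 0.6197 = -0.0033.
Left-skewed posterior ⇒ mean < mode.

-0.0033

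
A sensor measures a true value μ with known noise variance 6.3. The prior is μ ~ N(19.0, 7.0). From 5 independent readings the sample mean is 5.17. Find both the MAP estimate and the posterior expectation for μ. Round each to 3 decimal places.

MAP = 7.280; posterior mean = 7.280

Posterior for μ is Normal. Precision-weighted mean: (1/7.0·19.0 + 5/6.3·5.17) / (1/7.0 + 5/6.3) = 7.280.
A Normal posterior is symmetric, so mode = mean.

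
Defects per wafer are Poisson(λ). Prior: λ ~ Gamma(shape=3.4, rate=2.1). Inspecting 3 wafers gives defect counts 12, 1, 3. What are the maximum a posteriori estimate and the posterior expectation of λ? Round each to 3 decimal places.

Σ counts = 16. Posterior: Gamma(shape = 3.4+16 = 19.4, rate = 2.1+3 = 5.1).
Mode = (α−1)/β = 18.4/5.1 = 3.608.
Mean = α/β = 19.4/5.1 = 3.804.

MAP = 3.608, posterior mean = 3.804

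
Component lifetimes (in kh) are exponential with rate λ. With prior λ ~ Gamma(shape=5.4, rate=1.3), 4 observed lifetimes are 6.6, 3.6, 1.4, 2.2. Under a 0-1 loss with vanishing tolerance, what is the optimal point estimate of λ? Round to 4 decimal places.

Σ times = 13.8. Posterior: Gamma(shape = 5.4+4 = 9.4, rate = 1.3+13.8 = 15.1).
Mode = (α−1)/β = 8.4/15.1 = 0.5563.
Mean = α/β = 9.4/15.1 = 0.6225.
This is the posterior mode — the MAP estimate.

0.5563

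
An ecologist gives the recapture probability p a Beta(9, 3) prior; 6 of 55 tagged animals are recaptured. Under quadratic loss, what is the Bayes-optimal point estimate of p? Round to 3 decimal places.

Posterior: Beta(9+6, 3+49) = Beta(15, 52).
Mode = (15−1)/(15+52−2) = 14/65 = 0.215.
Mean = 15/(15+52) = 15/67 = 0.224.
Quadratic loss ⇒ the optimal estimator is the posterior mean.

0.224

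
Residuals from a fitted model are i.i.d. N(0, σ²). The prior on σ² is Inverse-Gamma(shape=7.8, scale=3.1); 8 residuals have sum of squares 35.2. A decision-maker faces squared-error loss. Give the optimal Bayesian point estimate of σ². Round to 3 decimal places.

1.917

Posterior: Inverse-Gamma(shape = 7.8+8/2 = 11.8, scale = 3.1+35.2/2 = 20.7).
Mode = β/(α+1) = 20.7/12.8 = 1.617.
Mean = β/(α−1) = 20.7/10.8 = 1.917.
Squared-error loss ⇒ the optimal estimator is the posterior mean.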